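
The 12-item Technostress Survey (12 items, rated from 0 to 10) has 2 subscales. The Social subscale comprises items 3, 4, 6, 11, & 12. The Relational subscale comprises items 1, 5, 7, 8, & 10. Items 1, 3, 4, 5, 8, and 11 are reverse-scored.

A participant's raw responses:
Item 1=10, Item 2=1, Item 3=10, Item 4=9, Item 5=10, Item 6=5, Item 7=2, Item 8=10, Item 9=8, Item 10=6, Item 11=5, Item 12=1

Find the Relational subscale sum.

Relational items: 1, 5, 7, 8, 10.
Of these, items 1, 5, and 8 are reverse-scored; on a 0–10 scale, reversed = 10 − raw.
  item 1: 10 − 10 = 0
  item 5: 10 − 10 = 0
  item 7: 2
  item 8: 10 − 10 = 0
  item 10: 6
Sum = 0 + 0 + 2 + 0 + 6 = 8

8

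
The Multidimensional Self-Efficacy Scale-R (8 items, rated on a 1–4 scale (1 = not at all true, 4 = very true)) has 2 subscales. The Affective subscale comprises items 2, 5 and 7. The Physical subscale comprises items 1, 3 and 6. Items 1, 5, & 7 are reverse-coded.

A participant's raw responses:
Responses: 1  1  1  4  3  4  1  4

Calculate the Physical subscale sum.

Physical items: 1, 3, 6.
Of these, item 1 is reverse-coded; reversed = (1+4) − raw = 5 − raw.
  item 1: 5 − 1 = 4
  item 3: 1
  item 6: 4
Sum = 4 + 1 + 4 = 9

9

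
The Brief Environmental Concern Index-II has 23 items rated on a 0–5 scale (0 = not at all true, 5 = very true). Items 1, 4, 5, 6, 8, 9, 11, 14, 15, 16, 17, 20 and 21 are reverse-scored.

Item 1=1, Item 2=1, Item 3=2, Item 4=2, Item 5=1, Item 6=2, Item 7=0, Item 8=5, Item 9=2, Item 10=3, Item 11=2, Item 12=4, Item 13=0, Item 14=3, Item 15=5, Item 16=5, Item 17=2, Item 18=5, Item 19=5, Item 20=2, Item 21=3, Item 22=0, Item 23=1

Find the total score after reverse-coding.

Reverse-scored items use 5 − raw:
  item 1: 5 − 1 = 4
  item 4: 5 − 2 = 3
  item 5: 5 − 1 = 4
  item 6: 5 − 2 = 3
  item 8: 5 − 5 = 0
  item 9: 5 − 2 = 3
  item 11: 5 − 2 = 3
  item 14: 5 − 3 = 2
  item 15: 5 − 5 = 0
  item 16: 5 − 5 = 0
  item 17: 5 − 2 = 3
  item 20: 5 − 2 = 3
  item 21: 5 − 3 = 2
Scored responses: 4, 1, 2, 3, 4, 3, 0, 0, 3, 3, 3, 4, 0, 2, 0, 0, 3, 5, 5, 3, 2, 0, 1
Total = 4 + 1 + 2 + 3 + 4 + 3 + 0 + 0 + 3 + 3 + 3 + 4 + 0 + 2 + 0 + 0 + 3 + 5 + 5 + 3 + 2 + 0 + 1 = 51

51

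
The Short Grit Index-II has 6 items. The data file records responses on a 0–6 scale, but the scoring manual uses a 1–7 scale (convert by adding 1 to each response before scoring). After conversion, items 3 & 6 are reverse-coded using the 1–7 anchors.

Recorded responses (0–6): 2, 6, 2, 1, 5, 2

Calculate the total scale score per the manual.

Convert to 1–7: 3, 7, 3, 2, 6, 3
Reverse-coded (reverse-coded value = 8 − response):
  item 3: 8 − 3 = 5
  item 6: 8 − 3 = 5
Scored: 3, 7, 5, 2, 6, 5
Total = 28

28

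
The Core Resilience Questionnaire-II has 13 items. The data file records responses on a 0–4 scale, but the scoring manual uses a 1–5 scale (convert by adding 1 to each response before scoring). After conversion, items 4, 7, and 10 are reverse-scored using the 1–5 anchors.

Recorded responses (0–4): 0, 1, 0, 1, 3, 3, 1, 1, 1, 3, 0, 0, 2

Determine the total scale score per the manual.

Convert to 1–5: 1, 2, 1, 2, 4, 4, 2, 2, 2, 4, 1, 1, 3
Reverse-coded (reversed = (1+5) − raw = 6 − raw):
  item 4: 6 − 2 = 4
  item 7: 6 − 2 = 4
  item 10: 6 − 4 = 2
Scored: 1, 2, 1, 4, 4, 4, 4, 2, 2, 2, 1, 1, 3
Total = 31

31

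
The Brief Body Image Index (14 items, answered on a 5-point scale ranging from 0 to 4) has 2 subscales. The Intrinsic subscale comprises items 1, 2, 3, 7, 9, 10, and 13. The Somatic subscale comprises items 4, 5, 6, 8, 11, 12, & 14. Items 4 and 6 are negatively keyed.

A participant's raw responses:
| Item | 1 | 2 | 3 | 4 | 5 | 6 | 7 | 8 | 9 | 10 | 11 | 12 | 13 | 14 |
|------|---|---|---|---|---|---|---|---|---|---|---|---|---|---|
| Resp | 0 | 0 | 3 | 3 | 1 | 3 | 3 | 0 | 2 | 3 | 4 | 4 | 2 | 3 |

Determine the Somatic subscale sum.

14

Somatic items: 4, 5, 6, 8, 11, 12, 14.
Of these, items 4 & 6 are negatively keyed; reversed = (0+4) − raw = 4 − raw.
  item 4: 4 − 3 = 1
  item 5: 1
  item 6: 4 − 3 = 1
  item 8: 0
  item 11: 4
  item 12: 4
  item 14: 3
Sum = 1 + 1 + 1 + 0 + 4 + 4 + 3 = 14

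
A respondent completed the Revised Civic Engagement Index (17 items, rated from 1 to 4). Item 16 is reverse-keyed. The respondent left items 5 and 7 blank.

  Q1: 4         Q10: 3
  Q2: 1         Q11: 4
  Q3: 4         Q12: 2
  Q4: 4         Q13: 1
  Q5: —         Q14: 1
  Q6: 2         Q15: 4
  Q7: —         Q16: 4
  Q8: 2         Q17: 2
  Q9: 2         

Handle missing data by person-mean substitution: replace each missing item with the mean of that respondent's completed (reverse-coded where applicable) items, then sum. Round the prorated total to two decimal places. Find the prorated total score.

41.93

Reverse-coded (reverse-coded value = 5 − response):
  item 16: 5 − 4 = 1
Completed scored items (15 of 17): 4, 1, 4, 4, 2, 2, 2, 3, 4, 2, 1, 1, 4, 1, 2; sum = 37.
Person mean = 37 / 15 ≈ 2.4667
Prorated total = (37 / 15) × 17 = 41.93 (to 2 dp)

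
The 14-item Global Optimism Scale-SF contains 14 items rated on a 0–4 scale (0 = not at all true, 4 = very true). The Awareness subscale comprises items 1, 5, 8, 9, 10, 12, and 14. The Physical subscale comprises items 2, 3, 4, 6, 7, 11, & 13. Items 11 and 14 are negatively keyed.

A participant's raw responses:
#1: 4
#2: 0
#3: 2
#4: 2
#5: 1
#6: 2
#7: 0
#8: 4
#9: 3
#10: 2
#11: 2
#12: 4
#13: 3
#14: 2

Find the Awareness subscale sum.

20

Awareness items: 1, 5, 8, 9, 10, 12, 14.
Of these, item 14 is negatively keyed; on a 0–4 scale, reversed = 4 − raw.
  item 1: 4
  item 5: 1
  item 8: 4
  item 9: 3
  item 10: 2
  item 12: 4
  item 14: 4 − 2 = 2
Sum = 4 + 1 + 4 + 3 + 2 + 4 + 2 = 20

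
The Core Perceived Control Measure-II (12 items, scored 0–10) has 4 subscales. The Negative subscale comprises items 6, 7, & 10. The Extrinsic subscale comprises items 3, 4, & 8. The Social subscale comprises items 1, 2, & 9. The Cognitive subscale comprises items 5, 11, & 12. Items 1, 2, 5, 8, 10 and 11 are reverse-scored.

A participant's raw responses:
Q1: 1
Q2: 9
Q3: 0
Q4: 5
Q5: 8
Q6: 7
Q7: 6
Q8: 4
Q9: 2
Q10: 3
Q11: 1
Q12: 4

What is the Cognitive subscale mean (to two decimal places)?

Cognitive items: 5, 11, 12.
Of these, items 5 & 11 are reverse-scored; reverse-coded value = 10 − response.
  item 5: 10 − 8 = 2
  item 11: 10 − 1 = 9
  item 12: 4
Sum = 2 + 9 + 4 = 15
Mean = 15 / 3 = 5.00

5.00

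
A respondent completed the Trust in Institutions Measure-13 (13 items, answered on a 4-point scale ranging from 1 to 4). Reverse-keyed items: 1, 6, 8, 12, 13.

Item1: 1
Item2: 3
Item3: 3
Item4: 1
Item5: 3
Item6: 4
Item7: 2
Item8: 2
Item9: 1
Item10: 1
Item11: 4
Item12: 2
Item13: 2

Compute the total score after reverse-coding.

32

Reversing items 1, 6, 8, 12 and 13 with 5 − raw:
Total = (5−1) + 3 + 3 + 1 + 3 + (5−4) + 2 + (5−2) + 1 + 1 + 4 + (5−2) + (5−2)
      = 4 + 3 + 3 + 1 + 3 + 1 + 2 + 3 + 1 + 1 + 4 + 3 + 3 = 32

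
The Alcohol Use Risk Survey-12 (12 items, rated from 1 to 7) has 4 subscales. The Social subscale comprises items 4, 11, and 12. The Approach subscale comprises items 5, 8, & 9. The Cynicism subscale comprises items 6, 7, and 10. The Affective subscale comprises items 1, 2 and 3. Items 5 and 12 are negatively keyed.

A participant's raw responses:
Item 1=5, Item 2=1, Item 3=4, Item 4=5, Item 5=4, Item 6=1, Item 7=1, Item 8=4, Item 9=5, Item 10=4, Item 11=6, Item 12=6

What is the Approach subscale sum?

13

Approach items: 5, 8, 9.
Of these, item 5 is negatively keyed; on a 1–7 scale, reversed = 8 − raw.
  item 5: 8 − 4 = 4
  item 8: 4
  item 9: 5
Sum = 4 + 4 + 5 = 13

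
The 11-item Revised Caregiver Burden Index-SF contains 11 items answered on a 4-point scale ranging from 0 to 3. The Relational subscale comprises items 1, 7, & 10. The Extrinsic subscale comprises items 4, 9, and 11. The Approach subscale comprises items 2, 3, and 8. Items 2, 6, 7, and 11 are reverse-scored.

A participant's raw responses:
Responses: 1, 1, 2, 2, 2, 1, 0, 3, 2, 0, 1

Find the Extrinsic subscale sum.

Extrinsic items: 4, 9, 11.
Of these, item 11 is reverse-scored; reversed = (0+3) − raw = 3 − raw.
  item 4: 2
  item 9: 2
  item 11: 3 − 1 = 2
Sum = 2 + 2 + 2 = 6

6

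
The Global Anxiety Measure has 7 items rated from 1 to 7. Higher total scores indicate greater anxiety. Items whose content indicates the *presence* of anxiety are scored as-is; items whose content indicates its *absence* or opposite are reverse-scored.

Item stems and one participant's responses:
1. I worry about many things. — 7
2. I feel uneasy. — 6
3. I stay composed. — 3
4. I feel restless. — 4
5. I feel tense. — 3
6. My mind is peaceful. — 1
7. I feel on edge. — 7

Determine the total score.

Items 3, 6 describe the absence/opposite of anxiety → reverse-score.
reverse-coded value = 8 − response.
  item 1: 7
  item 2: 6
  item 3: 8 − 3 = 5
  item 4: 4
  item 5: 3
  item 6: 8 − 1 = 7
  item 7: 7
Total = 7 + 6 + 5 + 4 + 3 + 7 + 7 = 39

39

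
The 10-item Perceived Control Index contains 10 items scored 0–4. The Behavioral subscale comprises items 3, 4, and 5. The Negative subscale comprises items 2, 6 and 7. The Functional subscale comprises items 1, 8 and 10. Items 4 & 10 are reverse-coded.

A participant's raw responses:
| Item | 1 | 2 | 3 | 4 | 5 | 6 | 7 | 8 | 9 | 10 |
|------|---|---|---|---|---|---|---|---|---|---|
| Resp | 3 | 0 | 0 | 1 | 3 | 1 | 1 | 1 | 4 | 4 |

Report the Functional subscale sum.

4

Functional items: 1, 8, 10.
Of these, item 10 is reverse-coded; on a 0–4 scale, reversed = 4 − raw.
  item 1: 3
  item 8: 1
  item 10: 4 − 4 = 0
Sum = 3 + 1 + 0 = 4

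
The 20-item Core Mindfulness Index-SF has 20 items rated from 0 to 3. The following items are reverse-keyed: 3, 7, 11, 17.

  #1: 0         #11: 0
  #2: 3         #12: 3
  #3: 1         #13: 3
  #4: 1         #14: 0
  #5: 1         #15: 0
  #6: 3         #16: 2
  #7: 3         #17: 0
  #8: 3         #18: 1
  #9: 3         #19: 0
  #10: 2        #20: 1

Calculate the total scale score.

34

Apply reverse scoring (on a 0–3 scale, reversed = 3 − raw):
  item 3: 3 − 1 = 2
  item 7: 3 − 3 = 0
  item 11: 3 − 0 = 3
  item 17: 3 − 0 = 3
Scored responses: 0, 3, 2, 1, 1, 3, 0, 3, 3, 2, 3, 3, 3, 0, 0, 2, 3, 1, 0, 1
Total = 0 + 3 + 2 + 1 + 1 + 3 + 0 + 3 + 3 + 2 + 3 + 3 + 3 + 0 + 0 + 2 + 3 + 1 + 0 + 1 = 34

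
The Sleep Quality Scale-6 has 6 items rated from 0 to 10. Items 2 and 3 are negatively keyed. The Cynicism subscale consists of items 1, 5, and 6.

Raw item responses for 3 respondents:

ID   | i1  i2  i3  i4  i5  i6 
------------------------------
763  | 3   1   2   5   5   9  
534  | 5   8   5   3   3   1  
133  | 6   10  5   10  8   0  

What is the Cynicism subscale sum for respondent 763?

17

Respondent 763 raw: 3, 1, 2, 5, 5, 9.
Cynicism items: 1, 5, 6.
Reverse-coded (reverse-coded value = 10 − response):
  item 1: 3
  item 5: 5
  item 6: 9
Sum = 3 + 5 + 9 = 17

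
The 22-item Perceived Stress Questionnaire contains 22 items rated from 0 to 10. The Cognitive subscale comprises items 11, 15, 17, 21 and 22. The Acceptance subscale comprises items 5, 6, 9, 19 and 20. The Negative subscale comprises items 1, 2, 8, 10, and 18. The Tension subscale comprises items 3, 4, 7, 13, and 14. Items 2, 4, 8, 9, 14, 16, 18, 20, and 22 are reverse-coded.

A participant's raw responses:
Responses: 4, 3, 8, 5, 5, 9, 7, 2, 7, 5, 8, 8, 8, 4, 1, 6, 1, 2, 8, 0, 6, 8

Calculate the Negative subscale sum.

32

Negative items: 1, 2, 8, 10, 18.
Of these, items 2, 8 and 18 are reverse-coded; reversed = (0+10) − raw = 10 − raw.
  item 1: 4
  item 2: 10 − 3 = 7
  item 8: 10 − 2 = 8
  item 10: 5
  item 18: 10 − 2 = 8
Sum = 4 + 7 + 8 + 5 + 8 = 32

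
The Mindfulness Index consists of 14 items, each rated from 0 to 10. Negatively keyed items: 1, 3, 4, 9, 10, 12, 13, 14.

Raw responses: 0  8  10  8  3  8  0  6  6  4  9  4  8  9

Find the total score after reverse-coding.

65

Raw sum = 83. Negatively keyed items: 1, 3, 4, 9, 10, 12, 13, 14; their raw sum = 49.
Each reversal replaces raw with 10 − raw, changing the total by 10 − 2·raw per item.
Total = 83 + 8·10 − 2·49 = 83 + 80 − 98 = 65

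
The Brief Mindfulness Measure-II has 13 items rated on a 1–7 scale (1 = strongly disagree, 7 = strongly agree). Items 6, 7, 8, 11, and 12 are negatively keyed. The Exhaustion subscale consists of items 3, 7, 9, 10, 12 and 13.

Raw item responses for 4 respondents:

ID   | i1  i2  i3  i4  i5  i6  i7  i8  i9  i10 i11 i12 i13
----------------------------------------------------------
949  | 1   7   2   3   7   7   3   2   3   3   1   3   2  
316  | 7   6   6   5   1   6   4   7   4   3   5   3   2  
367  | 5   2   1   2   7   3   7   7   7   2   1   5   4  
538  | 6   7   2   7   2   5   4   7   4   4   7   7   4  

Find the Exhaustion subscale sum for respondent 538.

19

Respondent 538 raw: 6, 7, 2, 7, 2, 5, 4, 7, 4, 4, 7, 7, 4.
Exhaustion items: 3, 7, 9, 10, 12, 13.
Reverse-coded (on a 1–7 scale, reversed = 8 − raw):
  item 3: 2
  item 7: 8 − 4 = 4
  item 9: 4
  item 10: 4
  item 12: 8 − 7 = 1
  item 13: 4
Sum = 2 + 4 + 4 + 4 + 1 + 4 = 19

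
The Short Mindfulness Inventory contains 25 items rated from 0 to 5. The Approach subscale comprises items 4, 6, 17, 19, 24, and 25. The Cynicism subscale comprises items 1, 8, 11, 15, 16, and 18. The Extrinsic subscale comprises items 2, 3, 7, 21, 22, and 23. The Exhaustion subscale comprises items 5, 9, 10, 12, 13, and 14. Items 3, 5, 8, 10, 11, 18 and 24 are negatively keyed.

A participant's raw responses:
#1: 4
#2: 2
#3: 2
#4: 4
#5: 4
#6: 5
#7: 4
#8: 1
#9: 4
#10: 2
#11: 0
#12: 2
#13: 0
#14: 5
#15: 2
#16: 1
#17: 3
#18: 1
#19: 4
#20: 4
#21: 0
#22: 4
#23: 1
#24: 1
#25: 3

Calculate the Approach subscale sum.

23

Approach items: 4, 6, 17, 19, 24, 25.
Of these, item 24 is negatively keyed; reverse-coded value = 5 − response.
  item 4: 4
  item 6: 5
  item 17: 3
  item 19: 4
  item 24: 5 − 1 = 4
  item 25: 3
Sum = 4 + 5 + 3 + 4 + 4 + 3 = 23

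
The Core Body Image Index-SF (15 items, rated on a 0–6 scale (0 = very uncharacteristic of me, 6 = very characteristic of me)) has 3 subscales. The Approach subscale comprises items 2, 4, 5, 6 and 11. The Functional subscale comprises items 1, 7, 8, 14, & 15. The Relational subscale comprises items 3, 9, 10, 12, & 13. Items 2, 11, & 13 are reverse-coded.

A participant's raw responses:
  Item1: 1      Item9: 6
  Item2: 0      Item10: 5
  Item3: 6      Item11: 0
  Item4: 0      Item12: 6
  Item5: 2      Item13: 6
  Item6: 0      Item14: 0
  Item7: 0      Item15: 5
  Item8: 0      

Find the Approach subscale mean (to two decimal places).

2.80

Approach items: 2, 4, 5, 6, 11.
Of these, items 2 and 11 are reverse-coded; on a 0–6 scale, reversed = 6 − raw.
  item 2: 6 − 0 = 6
  item 4: 0
  item 5: 2
  item 6: 0
  item 11: 6 − 0 = 6
Sum = 6 + 0 + 2 + 0 + 6 = 14
Mean = 14 / 5 = 2.80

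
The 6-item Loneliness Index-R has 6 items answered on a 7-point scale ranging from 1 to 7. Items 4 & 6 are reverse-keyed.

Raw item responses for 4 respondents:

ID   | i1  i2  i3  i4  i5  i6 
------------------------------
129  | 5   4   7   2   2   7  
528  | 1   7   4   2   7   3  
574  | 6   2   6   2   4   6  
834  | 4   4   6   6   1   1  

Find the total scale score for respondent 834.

24

Respondent 834 raw: 4, 4, 6, 6, 1, 1.
Reverse-coded (on a 1–7 scale, reversed = 8 − raw):
  item 1: 4
  item 2: 4
  item 3: 6
  item 4: 8 − 6 = 2
  item 5: 1
  item 6: 8 − 1 = 7
Sum = 4 + 4 + 6 + 2 + 1 + 7 = 24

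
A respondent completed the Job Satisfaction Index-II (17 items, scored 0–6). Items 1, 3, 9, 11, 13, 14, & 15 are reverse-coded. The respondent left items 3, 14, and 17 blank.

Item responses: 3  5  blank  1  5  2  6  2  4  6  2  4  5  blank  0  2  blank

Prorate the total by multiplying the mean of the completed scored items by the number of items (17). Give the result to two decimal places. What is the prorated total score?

59.50

Reverse-coded (reversed = (0+6) − raw = 6 − raw):
  item 1: 6 − 3 = 3
  item 9: 6 − 4 = 2
  item 11: 6 − 2 = 4
  item 13: 6 − 5 = 1
  item 15: 6 − 0 = 6
Completed scored items (14 of 17): 3, 5, 1, 5, 2, 6, 2, 2, 6, 4, 4, 1, 6, 2; sum = 49.
Person mean = 49 / 14 ≈ 3.5000
Prorated total = (49 / 14) × 17 = 59.50 (to 2 dp)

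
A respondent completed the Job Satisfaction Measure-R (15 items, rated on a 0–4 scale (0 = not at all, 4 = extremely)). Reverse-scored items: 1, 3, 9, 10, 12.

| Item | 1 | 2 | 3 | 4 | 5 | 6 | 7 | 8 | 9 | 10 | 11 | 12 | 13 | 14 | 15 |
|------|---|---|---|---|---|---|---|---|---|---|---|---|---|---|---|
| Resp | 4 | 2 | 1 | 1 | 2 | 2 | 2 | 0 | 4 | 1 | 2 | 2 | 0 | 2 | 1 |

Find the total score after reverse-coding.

22

Reverse-coded items (reverse-coded value = 4 − response):
  item 1: 4 − 4 = 0
  item 3: 4 − 1 = 3
  item 9: 4 − 4 = 0
  item 10: 4 − 1 = 3
  item 12: 4 − 2 = 2
After reverse-coding: 0, 2, 3, 1, 2, 2, 2, 0, 0, 3, 2, 2, 0, 2, 1
Total = 0 + 2 + 3 + 1 + 2 + 2 + 2 + 0 + 0 + 3 + 2 + 2 + 0 + 2 + 1 = 22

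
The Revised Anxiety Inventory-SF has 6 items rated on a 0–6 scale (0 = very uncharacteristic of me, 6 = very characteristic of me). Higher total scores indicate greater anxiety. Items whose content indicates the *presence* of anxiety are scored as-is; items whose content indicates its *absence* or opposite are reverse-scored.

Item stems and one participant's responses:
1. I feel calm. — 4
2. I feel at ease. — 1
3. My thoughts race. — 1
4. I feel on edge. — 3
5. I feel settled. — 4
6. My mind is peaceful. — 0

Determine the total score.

19

Items 1, 2, 5, 6 describe the absence/opposite of anxiety → reverse-score.
reversed = (0+6) − raw = 6 − raw.
  item 1: 6 − 4 = 2
  item 2: 6 − 1 = 5
  item 3: 1
  item 4: 3
  item 5: 6 − 4 = 2
  item 6: 6 − 0 = 6
Total = 2 + 5 + 1 + 3 + 2 + 6 = 19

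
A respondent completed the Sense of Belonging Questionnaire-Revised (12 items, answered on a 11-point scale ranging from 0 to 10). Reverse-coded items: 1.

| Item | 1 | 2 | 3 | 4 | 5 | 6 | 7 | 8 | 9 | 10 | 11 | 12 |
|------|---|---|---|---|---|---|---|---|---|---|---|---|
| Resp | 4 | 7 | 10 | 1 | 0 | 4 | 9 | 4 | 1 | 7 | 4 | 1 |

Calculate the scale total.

54

Reverse-coded items (on a 0–10 scale, reversed = 10 − raw):
  item 1: 10 − 4 = 6
Scored items: 6, 7, 10, 1, 0, 4, 9, 4, 1, 7, 4, 1
Total = 6 + 7 + 10 + 1 + 0 + 4 + 9 + 4 + 1 + 7 + 4 + 1 = 54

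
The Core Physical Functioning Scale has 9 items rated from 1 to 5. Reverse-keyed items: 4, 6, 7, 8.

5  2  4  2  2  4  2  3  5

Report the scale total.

Apply reverse scoring (reverse-coded value = 6 − response):
  item 4: 6 − 2 = 4
  item 6: 6 − 4 = 2
  item 7: 6 − 2 = 4
  item 8: 6 − 3 = 3
Scored items: 5, 2, 4, 4, 2, 2, 4, 3, 5
Total = 5 + 2 + 4 + 4 + 2 + 2 + 4 + 3 + 5 = 31

31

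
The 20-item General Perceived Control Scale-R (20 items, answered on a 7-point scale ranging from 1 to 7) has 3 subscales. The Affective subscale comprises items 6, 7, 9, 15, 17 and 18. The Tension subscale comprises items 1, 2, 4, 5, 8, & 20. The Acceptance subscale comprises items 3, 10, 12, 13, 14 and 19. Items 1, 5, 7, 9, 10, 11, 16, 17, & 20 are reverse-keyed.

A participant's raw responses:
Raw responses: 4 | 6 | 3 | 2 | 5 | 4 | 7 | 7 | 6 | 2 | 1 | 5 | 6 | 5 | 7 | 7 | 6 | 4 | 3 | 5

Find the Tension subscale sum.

Tension items: 1, 2, 4, 5, 8, 20.
Of these, items 1, 5, & 20 are reverse-keyed; reverse-coded value = 8 − response.
  item 1: 8 − 4 = 4
  item 2: 6
  item 4: 2
  item 5: 8 − 5 = 3
  item 8: 7
  item 20: 8 − 5 = 3
Sum = 4 + 6 + 2 + 3 + 7 + 3 = 25

25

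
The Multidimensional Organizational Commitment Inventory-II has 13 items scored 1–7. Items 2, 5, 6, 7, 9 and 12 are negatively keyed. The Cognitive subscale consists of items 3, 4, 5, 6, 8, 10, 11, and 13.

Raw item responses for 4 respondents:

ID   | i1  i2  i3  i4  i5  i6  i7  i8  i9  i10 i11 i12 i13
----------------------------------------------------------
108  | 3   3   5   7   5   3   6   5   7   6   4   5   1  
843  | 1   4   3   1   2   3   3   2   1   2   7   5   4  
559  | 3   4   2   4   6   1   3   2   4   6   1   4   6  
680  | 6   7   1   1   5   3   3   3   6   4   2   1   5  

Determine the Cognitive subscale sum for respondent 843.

30

Respondent 843 raw: 1, 4, 3, 1, 2, 3, 3, 2, 1, 2, 7, 5, 4.
Cognitive items: 3, 4, 5, 6, 8, 10, 11, 13.
Reverse-coded (reverse-coded value = 8 − response):
  item 3: 3
  item 4: 1
  item 5: 8 − 2 = 6
  item 6: 8 − 3 = 5
  item 8: 2
  item 10: 2
  item 11: 7
  item 13: 4
Sum = 3 + 1 + 6 + 5 + 2 + 2 + 7 + 4 = 30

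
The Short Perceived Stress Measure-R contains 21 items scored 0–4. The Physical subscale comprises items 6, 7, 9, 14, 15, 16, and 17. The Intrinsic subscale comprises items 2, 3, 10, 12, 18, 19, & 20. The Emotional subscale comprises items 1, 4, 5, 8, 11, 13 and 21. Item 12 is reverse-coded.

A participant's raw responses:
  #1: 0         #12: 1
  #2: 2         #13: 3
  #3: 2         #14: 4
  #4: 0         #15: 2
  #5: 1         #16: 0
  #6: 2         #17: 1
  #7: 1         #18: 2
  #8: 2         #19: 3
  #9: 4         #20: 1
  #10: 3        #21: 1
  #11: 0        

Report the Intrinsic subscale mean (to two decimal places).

2.29

Intrinsic items: 2, 3, 10, 12, 18, 19, 20.
Of these, item 12 is reverse-coded; reverse-coded value = 4 − response.
  item 2: 2
  item 3: 2
  item 10: 3
  item 12: 4 − 1 = 3
  item 18: 2
  item 19: 3
  item 20: 1
Sum = 2 + 2 + 3 + 3 + 2 + 3 + 1 = 16
Mean = 16 / 7 = 2.29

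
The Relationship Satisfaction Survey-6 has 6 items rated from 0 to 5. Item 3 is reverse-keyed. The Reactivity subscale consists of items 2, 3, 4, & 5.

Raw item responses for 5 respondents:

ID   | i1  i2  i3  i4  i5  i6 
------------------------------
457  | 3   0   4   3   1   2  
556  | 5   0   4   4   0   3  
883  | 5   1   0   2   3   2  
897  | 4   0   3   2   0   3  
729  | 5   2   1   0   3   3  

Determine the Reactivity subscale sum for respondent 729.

Respondent 729 raw: 5, 2, 1, 0, 3, 3.
Reactivity items: 2, 3, 4, 5.
Reverse-coded (reverse-coded value = 5 − response):
  item 2: 2
  item 3: 5 − 1 = 4
  item 4: 0
  item 5: 3
Sum = 2 + 4 + 0 + 3 = 9

9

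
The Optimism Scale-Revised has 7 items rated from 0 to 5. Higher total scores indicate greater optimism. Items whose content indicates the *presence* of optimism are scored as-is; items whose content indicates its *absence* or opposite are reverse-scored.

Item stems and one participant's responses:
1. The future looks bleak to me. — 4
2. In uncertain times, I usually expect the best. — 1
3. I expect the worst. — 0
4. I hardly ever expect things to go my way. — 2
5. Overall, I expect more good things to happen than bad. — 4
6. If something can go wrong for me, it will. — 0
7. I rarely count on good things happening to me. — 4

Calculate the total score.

20

Items 1, 3, 4, 6, 7 describe the absence/opposite of optimism → reverse-score.
reversed = (0+5) − raw = 5 − raw.
  item 1: 5 − 4 = 1
  item 2: 1
  item 3: 5 − 0 = 5
  item 4: 5 − 2 = 3
  item 5: 4
  item 6: 5 − 0 = 5
  item 7: 5 − 4 = 1
Total = 1 + 1 + 5 + 3 + 4 + 5 + 1 = 20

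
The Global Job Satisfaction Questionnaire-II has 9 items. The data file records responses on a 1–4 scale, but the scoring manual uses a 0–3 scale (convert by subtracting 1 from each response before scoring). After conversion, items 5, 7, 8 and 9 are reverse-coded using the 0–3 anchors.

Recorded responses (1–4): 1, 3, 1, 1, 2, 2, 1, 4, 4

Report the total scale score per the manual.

Convert to 0–3: 0, 2, 0, 0, 1, 1, 0, 3, 3
Reverse-coded (reversed = (0+3) − raw = 3 − raw):
  item 5: 3 − 1 = 2
  item 7: 3 − 0 = 3
  item 8: 3 − 3 = 0
  item 9: 3 − 3 = 0
Scored: 0, 2, 0, 0, 2, 1, 3, 0, 0
Total = 8

8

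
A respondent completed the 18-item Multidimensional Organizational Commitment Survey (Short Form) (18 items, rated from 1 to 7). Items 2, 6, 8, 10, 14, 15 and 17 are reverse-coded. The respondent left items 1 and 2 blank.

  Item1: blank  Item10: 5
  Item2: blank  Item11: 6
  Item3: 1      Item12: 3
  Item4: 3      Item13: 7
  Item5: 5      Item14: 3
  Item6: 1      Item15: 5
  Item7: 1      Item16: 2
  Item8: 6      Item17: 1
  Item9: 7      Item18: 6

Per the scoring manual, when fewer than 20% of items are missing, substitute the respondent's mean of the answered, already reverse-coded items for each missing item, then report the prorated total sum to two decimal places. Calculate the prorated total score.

76.50

Reverse-coded (reverse-coded value = 8 − response):
  item 6: 8 − 1 = 7
  item 8: 8 − 6 = 2
  item 10: 8 − 5 = 3
  item 14: 8 − 3 = 5
  item 15: 8 − 5 = 3
  item 17: 8 − 1 = 7
Completed scored items (16 of 18): 1, 3, 5, 7, 1, 2, 7, 3, 6, 3, 7, 5, 3, 2, 7, 6; sum = 68.
Person mean = 68 / 16 ≈ 4.2500
Prorated total = (68 / 16) × 18 = 76.50 (to 2 dp)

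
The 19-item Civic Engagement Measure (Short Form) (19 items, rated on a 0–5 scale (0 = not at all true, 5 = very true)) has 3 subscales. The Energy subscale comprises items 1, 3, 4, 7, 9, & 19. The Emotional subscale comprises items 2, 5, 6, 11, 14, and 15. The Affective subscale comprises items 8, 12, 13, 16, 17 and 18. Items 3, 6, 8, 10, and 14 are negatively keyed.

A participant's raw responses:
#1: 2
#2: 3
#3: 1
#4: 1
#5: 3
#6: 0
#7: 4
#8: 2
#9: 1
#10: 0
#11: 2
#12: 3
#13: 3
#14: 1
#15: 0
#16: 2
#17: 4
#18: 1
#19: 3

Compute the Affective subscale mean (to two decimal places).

Affective items: 8, 12, 13, 16, 17, 18.
Of these, item 8 is negatively keyed; reverse-coded value = 5 − response.
  item 8: 5 − 2 = 3
  item 12: 3
  item 13: 3
  item 16: 2
  item 17: 4
  item 18: 1
Sum = 3 + 3 + 3 + 2 + 4 + 1 = 16
Mean = 16 / 6 = 2.67

2.67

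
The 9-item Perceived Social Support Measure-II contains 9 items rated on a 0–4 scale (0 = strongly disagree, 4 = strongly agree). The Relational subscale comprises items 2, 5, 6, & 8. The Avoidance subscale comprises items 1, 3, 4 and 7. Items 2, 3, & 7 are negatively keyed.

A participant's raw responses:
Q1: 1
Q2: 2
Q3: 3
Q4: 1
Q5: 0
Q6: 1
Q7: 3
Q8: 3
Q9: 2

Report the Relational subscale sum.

Relational items: 2, 5, 6, 8.
Of these, item 2 is negatively keyed; reversed = (0+4) − raw = 4 − raw.
  item 2: 4 − 2 = 2
  item 5: 0
  item 6: 1
  item 8: 3
Sum = 2 + 0 + 1 + 3 = 6

6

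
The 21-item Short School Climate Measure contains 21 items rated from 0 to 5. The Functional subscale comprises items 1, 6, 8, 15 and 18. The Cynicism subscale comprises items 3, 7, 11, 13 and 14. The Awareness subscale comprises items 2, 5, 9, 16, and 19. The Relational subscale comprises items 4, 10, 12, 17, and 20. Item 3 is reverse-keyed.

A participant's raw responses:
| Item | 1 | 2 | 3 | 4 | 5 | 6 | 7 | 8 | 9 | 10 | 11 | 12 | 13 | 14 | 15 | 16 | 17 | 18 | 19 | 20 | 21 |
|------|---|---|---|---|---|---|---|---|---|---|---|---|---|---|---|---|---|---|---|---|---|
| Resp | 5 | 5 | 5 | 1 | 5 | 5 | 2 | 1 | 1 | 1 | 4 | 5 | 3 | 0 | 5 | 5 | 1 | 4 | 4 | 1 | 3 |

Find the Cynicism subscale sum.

9

Cynicism items: 3, 7, 11, 13, 14.
Of these, item 3 is reverse-keyed; reverse-coded value = 5 − response.
  item 3: 5 − 5 = 0
  item 7: 2
  item 11: 4
  item 13: 3
  item 14: 0
Sum = 0 + 2 + 4 + 3 + 0 = 9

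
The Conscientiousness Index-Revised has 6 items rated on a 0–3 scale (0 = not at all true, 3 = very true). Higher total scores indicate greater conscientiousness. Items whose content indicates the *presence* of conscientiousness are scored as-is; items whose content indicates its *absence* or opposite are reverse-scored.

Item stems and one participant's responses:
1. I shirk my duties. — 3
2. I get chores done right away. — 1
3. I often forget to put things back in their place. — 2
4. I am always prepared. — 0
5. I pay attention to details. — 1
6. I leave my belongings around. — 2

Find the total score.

4

Items 1, 3, 6 describe the absence/opposite of conscientiousness → reverse-score.
reversed = (0+3) − raw = 3 − raw.
  item 1: 3 − 3 = 0
  item 2: 1
  item 3: 3 − 2 = 1
  item 4: 0
  item 5: 1
  item 6: 3 − 2 = 1
Total = 0 + 1 + 1 + 0 + 1 + 1 = 4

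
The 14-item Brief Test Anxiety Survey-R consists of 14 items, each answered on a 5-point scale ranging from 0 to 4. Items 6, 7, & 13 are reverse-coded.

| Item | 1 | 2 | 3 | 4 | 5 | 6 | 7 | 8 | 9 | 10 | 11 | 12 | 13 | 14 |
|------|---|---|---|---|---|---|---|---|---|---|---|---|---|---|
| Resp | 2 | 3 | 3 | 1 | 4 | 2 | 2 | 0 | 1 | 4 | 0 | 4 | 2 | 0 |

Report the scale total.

Raw sum = 28. Reverse-coded items: 6, 7, 13; their raw sum = 6.
Each reversal replaces raw with 4 − raw, changing the total by 4 − 2·raw per item.
Total = 28 + 3·4 − 2·6 = 28 + 12 − 12 = 28

28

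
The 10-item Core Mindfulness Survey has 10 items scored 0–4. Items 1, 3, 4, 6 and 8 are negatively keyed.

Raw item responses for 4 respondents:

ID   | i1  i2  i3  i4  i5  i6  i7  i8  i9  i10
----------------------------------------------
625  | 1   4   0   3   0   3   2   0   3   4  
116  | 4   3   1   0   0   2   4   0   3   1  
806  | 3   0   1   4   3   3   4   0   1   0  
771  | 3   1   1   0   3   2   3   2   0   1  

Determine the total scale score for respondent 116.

24

Respondent 116 raw: 4, 3, 1, 0, 0, 2, 4, 0, 3, 1.
Reverse-coded (on a 0–4 scale, reversed = 4 − raw):
  item 1: 4 − 4 = 0
  item 2: 3
  item 3: 4 − 1 = 3
  item 4: 4 − 0 = 4
  item 5: 0
  item 6: 4 − 2 = 2
  item 7: 4
  item 8: 4 − 0 = 4
  item 9: 3
  item 10: 1
Sum = 0 + 3 + 3 + 4 + 0 + 2 + 4 + 4 + 3 + 1 = 24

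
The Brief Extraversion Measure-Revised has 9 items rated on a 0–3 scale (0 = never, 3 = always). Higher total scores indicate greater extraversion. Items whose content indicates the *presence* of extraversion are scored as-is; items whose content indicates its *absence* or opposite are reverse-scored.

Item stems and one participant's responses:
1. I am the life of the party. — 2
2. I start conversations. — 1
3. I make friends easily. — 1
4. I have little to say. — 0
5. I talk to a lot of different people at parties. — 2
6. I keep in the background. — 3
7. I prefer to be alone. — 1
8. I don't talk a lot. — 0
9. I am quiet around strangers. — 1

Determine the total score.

16

Items 4, 6, 7, 8, 9 describe the absence/opposite of extraversion → reverse-score.
reverse-coded value = 3 − response.
  item 1: 2
  item 2: 1
  item 3: 1
  item 4: 3 − 0 = 3
  item 5: 2
  item 6: 3 − 3 = 0
  item 7: 3 − 1 = 2
  item 8: 3 − 0 = 3
  item 9: 3 − 1 = 2
Total = 2 + 1 + 1 + 3 + 2 + 0 + 2 + 3 + 2 = 16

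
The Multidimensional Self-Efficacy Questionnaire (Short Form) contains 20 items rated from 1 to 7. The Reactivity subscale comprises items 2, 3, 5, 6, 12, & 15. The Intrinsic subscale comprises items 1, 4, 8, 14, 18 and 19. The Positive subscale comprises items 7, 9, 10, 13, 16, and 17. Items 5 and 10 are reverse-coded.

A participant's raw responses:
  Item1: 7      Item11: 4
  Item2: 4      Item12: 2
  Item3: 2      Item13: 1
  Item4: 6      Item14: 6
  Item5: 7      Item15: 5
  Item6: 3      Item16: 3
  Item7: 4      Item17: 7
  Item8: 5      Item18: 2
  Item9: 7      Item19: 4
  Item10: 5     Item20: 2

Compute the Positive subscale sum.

25

Positive items: 7, 9, 10, 13, 16, 17.
Of these, item 10 is reverse-coded; reversed = (1+7) − raw = 8 − raw.
  item 7: 4
  item 9: 7
  item 10: 8 − 5 = 3
  item 13: 1
  item 16: 3
  item 17: 7
Sum = 4 + 7 + 3 + 1 + 3 + 7 = 25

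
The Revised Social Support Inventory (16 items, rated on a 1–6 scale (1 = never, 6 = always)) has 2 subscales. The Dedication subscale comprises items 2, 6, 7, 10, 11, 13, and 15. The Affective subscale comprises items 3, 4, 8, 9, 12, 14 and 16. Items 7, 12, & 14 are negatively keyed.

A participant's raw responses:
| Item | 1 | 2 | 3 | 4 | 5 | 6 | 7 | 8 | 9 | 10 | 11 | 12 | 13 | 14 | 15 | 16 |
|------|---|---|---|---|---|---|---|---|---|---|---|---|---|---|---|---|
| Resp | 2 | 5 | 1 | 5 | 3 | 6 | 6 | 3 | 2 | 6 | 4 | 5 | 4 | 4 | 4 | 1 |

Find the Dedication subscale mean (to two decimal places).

4.29

Dedication items: 2, 6, 7, 10, 11, 13, 15.
Of these, item 7 is negatively keyed; reversed = (1+6) − raw = 7 − raw.
  item 2: 5
  item 6: 6
  item 7: 7 − 6 = 1
  item 10: 6
  item 11: 4
  item 13: 4
  item 15: 4
Sum = 5 + 6 + 1 + 6 + 4 + 4 + 4 = 30
Mean = 30 / 7 = 4.29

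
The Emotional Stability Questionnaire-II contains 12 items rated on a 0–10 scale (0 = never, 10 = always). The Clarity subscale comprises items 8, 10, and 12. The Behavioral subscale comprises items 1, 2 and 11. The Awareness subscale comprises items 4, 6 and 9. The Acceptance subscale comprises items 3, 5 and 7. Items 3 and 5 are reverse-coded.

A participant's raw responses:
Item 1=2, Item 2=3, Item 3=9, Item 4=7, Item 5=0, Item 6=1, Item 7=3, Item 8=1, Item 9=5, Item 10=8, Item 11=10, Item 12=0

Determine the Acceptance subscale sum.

Acceptance items: 3, 5, 7.
Of these, items 3 and 5 are reverse-coded; reversed = (0+10) − raw = 10 − raw.
  item 3: 10 − 9 = 1
  item 5: 10 − 0 = 10
  item 7: 3
Sum = 1 + 10 + 3 = 14

14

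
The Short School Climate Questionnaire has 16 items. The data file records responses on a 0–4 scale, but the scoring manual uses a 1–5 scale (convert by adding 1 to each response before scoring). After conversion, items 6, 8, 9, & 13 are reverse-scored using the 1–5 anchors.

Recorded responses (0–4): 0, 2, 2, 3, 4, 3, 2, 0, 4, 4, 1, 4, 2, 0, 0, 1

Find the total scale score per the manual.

46

Convert to 1–5: 1, 3, 3, 4, 5, 4, 3, 1, 5, 5, 2, 5, 3, 1, 1, 2
Reverse-coded (reversed = (1+5) − raw = 6 − raw):
  item 6: 6 − 4 = 2
  item 8: 6 − 1 = 5
  item 9: 6 − 5 = 1
  item 13: 6 − 3 = 3
Scored: 1, 3, 3, 4, 5, 2, 3, 5, 1, 5, 2, 5, 3, 1, 1, 2
Total = 46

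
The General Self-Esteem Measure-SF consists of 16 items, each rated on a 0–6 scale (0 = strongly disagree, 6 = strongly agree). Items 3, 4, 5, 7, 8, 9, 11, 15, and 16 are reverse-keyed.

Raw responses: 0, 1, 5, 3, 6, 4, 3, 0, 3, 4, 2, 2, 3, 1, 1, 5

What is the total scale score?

Reverse-keyed items use 6 − raw:
  item 3: 6 − 5 = 1
  item 4: 6 − 3 = 3
  item 5: 6 − 6 = 0
  item 7: 6 − 3 = 3
  item 8: 6 − 0 = 6
  item 9: 6 − 3 = 3
  item 11: 6 − 2 = 4
  item 15: 6 − 1 = 5
  item 16: 6 − 5 = 1
Scored responses: 0, 1, 1, 3, 0, 4, 3, 6, 3, 4, 4, 2, 3, 1, 5, 1
Total = 0 + 1 + 1 + 3 + 0 + 4 + 3 + 6 + 3 + 4 + 4 + 2 + 3 + 1 + 5 + 1 = 41

41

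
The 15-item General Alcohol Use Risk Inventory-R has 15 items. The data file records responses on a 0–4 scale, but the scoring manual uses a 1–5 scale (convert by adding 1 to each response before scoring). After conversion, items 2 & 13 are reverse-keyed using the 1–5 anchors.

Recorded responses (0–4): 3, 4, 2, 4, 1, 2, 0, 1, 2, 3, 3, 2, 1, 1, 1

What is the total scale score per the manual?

43

Convert to 1–5: 4, 5, 3, 5, 2, 3, 1, 2, 3, 4, 4, 3, 2, 2, 2
Reverse-coded (reverse-coded value = 6 − response):
  item 2: 6 − 5 = 1
  item 13: 6 − 2 = 4
Scored: 4, 1, 3, 5, 2, 3, 1, 2, 3, 4, 4, 3, 4, 2, 2
Total = 43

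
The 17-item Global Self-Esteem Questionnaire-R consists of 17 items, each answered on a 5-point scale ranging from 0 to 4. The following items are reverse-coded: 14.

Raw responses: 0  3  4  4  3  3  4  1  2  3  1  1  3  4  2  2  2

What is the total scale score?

38

Apply reverse scoring (reversed = (0+4) − raw = 4 − raw):
  item 14: 4 − 4 = 0
After reverse-coding: 0, 3, 4, 4, 3, 3, 4, 1, 2, 3, 1, 1, 3, 0, 2, 2, 2
Total = 0 + 3 + 4 + 4 + 3 + 3 + 4 + 1 + 2 + 3 + 1 + 1 + 3 + 0 + 2 + 2 + 2 = 38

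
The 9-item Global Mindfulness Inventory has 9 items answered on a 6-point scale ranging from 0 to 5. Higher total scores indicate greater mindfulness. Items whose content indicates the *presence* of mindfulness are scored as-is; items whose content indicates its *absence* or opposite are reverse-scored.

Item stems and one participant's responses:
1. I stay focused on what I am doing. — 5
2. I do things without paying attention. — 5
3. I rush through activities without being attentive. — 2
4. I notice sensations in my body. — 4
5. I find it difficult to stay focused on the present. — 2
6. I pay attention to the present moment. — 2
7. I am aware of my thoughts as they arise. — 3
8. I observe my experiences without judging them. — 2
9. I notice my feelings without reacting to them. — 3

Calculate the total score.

25

Items 2, 3, 5 describe the absence/opposite of mindfulness → reverse-score.
on a 0–5 scale, reversed = 5 − raw.
  item 1: 5
  item 2: 5 − 5 = 0
  item 3: 5 − 2 = 3
  item 4: 4
  item 5: 5 − 2 = 3
  item 6: 2
  item 7: 3
  item 8: 2
  item 9: 3
Total = 5 + 0 + 3 + 4 + 3 + 2 + 3 + 2 + 3 = 25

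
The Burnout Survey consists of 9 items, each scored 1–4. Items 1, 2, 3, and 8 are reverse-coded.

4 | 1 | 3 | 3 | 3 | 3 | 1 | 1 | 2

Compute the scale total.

23

Reversing items 1, 2, 3, and 8 with 5 − raw:
Total = (5−4) + (5−1) + (5−3) + 3 + 3 + 3 + 1 + (5−1) + 2
      = 1 + 4 + 2 + 3 + 3 + 3 + 1 + 4 + 2 = 23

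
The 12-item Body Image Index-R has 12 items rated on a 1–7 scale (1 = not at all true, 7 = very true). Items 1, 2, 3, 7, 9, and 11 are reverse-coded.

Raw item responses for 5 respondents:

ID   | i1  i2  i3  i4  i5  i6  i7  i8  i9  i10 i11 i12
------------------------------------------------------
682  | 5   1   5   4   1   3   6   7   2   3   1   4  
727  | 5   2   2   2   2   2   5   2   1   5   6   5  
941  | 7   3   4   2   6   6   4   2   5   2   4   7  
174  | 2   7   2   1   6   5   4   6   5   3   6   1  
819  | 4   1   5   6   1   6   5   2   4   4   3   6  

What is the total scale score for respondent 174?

Respondent 174 raw: 2, 7, 2, 1, 6, 5, 4, 6, 5, 3, 6, 1.
Reverse-coded (reverse-coded value = 8 − response):
  item 1: 8 − 2 = 6
  item 2: 8 − 7 = 1
  item 3: 8 − 2 = 6
  item 4: 1
  item 5: 6
  item 6: 5
  item 7: 8 − 4 = 4
  item 8: 6
  item 9: 8 − 5 = 3
  item 10: 3
  item 11: 8 − 6 = 2
  item 12: 1
Sum = 6 + 1 + 6 + 1 + 6 + 5 + 4 + 6 + 3 + 3 + 2 + 1 = 44

44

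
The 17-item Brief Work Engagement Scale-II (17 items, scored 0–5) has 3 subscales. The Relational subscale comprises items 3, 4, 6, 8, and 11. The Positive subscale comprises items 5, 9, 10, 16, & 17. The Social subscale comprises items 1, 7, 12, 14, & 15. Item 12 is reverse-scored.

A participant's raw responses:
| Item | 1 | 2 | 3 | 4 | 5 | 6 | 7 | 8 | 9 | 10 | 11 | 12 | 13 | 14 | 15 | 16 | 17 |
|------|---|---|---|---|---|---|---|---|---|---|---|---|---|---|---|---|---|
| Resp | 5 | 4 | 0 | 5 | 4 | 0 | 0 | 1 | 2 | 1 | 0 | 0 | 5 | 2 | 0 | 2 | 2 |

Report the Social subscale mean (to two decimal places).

Social items: 1, 7, 12, 14, 15.
Of these, item 12 is reverse-scored; reversed = (0+5) − raw = 5 − raw.
  item 1: 5
  item 7: 0
  item 12: 5 − 0 = 5
  item 14: 2
  item 15: 0
Sum = 5 + 0 + 5 + 2 + 0 = 12
Mean = 12 / 5 = 2.40

2.40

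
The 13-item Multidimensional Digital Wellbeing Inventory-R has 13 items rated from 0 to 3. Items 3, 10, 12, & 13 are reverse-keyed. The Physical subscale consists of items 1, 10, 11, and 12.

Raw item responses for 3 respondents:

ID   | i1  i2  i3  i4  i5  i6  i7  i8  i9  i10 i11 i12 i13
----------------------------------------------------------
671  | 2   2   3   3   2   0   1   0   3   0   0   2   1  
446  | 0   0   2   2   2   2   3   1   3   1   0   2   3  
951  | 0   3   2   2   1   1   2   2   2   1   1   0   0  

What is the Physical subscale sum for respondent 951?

Respondent 951 raw: 0, 3, 2, 2, 1, 1, 2, 2, 2, 1, 1, 0, 0.
Physical items: 1, 10, 11, 12.
Reverse-coded (reversed = (0+3) − raw = 3 − raw):
  item 1: 0
  item 10: 3 − 1 = 2
  item 11: 1
  item 12: 3 − 0 = 3
Sum = 0 + 2 + 1 + 3 = 6

6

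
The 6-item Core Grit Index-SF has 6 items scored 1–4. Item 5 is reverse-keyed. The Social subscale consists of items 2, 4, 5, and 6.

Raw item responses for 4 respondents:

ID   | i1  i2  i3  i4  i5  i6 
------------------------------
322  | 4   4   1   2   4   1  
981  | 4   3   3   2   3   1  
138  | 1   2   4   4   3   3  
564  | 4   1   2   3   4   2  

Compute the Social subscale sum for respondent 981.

Respondent 981 raw: 4, 3, 3, 2, 3, 1.
Social items: 2, 4, 5, 6.
Reverse-coded (reverse-coded value = 5 − response):
  item 2: 3
  item 4: 2
  item 5: 5 − 3 = 2
  item 6: 1
Sum = 3 + 2 + 2 + 1 = 8

8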